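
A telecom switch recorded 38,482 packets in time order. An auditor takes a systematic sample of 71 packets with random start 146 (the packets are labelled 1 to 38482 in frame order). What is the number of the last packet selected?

38086

k = 38482/71 = 542
71st selection = r + (71−1)·k = 146 + 70×542 = 146 + 37940 = 38086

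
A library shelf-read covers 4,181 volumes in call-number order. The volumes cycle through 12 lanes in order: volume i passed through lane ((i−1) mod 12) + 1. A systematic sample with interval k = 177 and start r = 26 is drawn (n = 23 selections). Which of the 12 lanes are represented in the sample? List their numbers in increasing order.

2, 5, 8, 11

Consecutive selections differ by k = 177, so their lane numbers differ by 177 mod 12 = 9.
gcd(177, 12) = 3, so the sample visits 12/3 = 4 distinct residues mod 12.
Start 26 is lane 2; the lanes hit are 2, 5, 8, 11.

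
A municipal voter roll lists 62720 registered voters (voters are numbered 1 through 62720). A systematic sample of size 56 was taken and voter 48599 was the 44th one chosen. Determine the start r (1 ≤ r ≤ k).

k = 62720/56 = 1120
r = 48599 − (44−1)×1120 = 48599 − 48160 = 439

439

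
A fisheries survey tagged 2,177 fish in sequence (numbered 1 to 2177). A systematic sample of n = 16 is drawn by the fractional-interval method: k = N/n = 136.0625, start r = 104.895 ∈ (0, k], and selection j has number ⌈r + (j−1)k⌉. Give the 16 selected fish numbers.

105, 241, 378, 514, 650, 786, 922, 1058, 1194, 1330, 1466, 1602, 1738, 1874, 2010, 2146

j=1: r + 0k = 104.895 → ⌈·⌉ = 105
j=2: r + 1k = 240.9575 → ⌈·⌉ = 241
j=3: r + 2k = 377.02 → ⌈·⌉ = 378
j=4: r + 3k = 513.0825 → ⌈·⌉ = 514
j=5: r + 4k = 649.145 → ⌈·⌉ = 650
j=6: r + 5k = 785.2075 → ⌈·⌉ = 786
j=7: r + 6k = 921.27 → ⌈·⌉ = 922
j=8: r + 7k = 1057.3325 → ⌈·⌉ = 1058
j=9: r + 8k = 1193.395 → ⌈·⌉ = 1194
j=10: r + 9k = 1329.4575 → ⌈·⌉ = 1330
j=11: r + 10k = 1465.52 → ⌈·⌉ = 1466
j=12: r + 11k = 1601.5825 → ⌈·⌉ = 1602
j=13: r + 12k = 1737.645 → ⌈·⌉ = 1738
j=14: r + 13k = 1873.7075 → ⌈·⌉ = 1874
j=15: r + 14k = 2009.77 → ⌈·⌉ = 2010
j=16: r + 15k = 2145.8325 → ⌈·⌉ = 2146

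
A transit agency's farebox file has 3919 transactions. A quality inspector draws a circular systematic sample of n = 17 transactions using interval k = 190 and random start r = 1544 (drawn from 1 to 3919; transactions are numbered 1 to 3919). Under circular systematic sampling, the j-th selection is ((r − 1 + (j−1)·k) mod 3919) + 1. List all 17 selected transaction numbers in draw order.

1544, 1734, 1924, 2114, 2304, 2494, 2684, 2874, 3064, 3254, 3444, 3634, 3824, 95, 285, 475, 665

Selection 1: 1544
Selection 2: 1544 + 190 = 1734
Selection 3: 1734 + 190 = 1924
Selection 4: 1924 + 190 = 2114
Selection 5: 2114 + 190 = 2304
Selection 6: 2304 + 190 = 2494
Selection 7: 2494 + 190 = 2684
Selection 8: 2684 + 190 = 2874
Selection 9: 2874 + 190 = 3064
Selection 10: 3064 + 190 = 3254
Selection 11: 3254 + 190 = 3444
Selection 12: 3444 + 190 = 3634
Selection 13: 3634 + 190 = 3824
Selection 14: 3824 + 190 = 4014 → 4014 − 3919 = 95
Selection 15: 95 + 190 = 285
Selection 16: 285 + 190 = 475
Selection 17: 475 + 190 = 665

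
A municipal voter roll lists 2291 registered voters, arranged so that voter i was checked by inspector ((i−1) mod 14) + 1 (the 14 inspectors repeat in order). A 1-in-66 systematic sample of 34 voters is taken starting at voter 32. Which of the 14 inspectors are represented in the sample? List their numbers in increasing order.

2, 4, 6, 8, 10, 12, 14

Consecutive selections differ by k = 66, so their inspector numbers differ by 66 mod 14 = 10.
gcd(66, 14) = 2, so the sample visits 14/2 = 7 distinct residues mod 14.
Start 32 is inspector 4; the inspectors hit are 2, 4, 6, 8, 10, 12, 14.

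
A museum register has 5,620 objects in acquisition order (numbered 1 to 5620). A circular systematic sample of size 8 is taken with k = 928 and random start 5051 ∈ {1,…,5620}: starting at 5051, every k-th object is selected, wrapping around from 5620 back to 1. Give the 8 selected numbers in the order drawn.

5051, 359, 1287, 2215, 3143, 4071, 4999, 307

Selection 1: 5051
Selection 2: 5051 + 928 = 5979 → 5979 − 5620 = 359
Selection 3: 359 + 928 = 1287
Selection 4: 1287 + 928 = 2215
Selection 5: 2215 + 928 = 3143
Selection 6: 3143 + 928 = 4071
Selection 7: 4071 + 928 = 4999
Selection 8: 4999 + 928 = 5927 → 5927 − 5620 = 307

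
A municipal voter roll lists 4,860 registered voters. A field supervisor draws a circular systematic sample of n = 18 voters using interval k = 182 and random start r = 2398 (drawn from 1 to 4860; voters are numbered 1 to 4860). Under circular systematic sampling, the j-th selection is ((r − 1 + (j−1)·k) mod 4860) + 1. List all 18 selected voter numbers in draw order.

Selection 1: 2398
Selection 2: 2398 + 182 = 2580
Selection 3: 2580 + 182 = 2762
Selection 4: 2762 + 182 = 2944
Selection 5: 2944 + 182 = 3126
Selection 6: 3126 + 182 = 3308
Selection 7: 3308 + 182 = 3490
Selection 8: 3490 + 182 = 3672
Selection 9: 3672 + 182 = 3854
Selection 10: 3854 + 182 = 4036
Selection 11: 4036 + 182 = 4218
Selection 12: 4218 + 182 = 4400
Selection 13: 4400 + 182 = 4582
Selection 14: 4582 + 182 = 4764
Selection 15: 4764 + 182 = 4946 → 4946 − 4860 = 86
Selection 16: 86 + 182 = 268
Selection 17: 268 + 182 = 450
Selection 18: 450 + 182 = 632

2398, 2580, 2762, 2944, 3126, 3308, 3490, 3672, 3854, 4036, 4218, 4400, 4582, 4764, 86, 268, 450, 632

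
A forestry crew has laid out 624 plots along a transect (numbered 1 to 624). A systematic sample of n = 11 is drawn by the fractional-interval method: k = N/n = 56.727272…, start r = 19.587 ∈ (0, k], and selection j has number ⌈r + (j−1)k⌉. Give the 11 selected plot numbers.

20, 77, 134, 190, 247, 304, 360, 417, 474, 531, 587

j=1: r + 0k = 19.587 → ⌈·⌉ = 20
j=2: r + 1k = 76.314272… → ⌈·⌉ = 77
j=3: r + 2k = 133.041545… → ⌈·⌉ = 134
j=4: r + 3k = 189.768818… → ⌈·⌉ = 190
j=5: r + 4k = 246.496090… → ⌈·⌉ = 247
j=6: r + 5k = 303.223363… → ⌈·⌉ = 304
j=7: r + 6k = 359.950636… → ⌈·⌉ = 360
j=8: r + 7k = 416.677909… → ⌈·⌉ = 417
j=9: r + 8k = 473.405181… → ⌈·⌉ = 474
j=10: r + 9k = 530.132454… → ⌈·⌉ = 531
j=11: r + 10k = 586.859727… → ⌈·⌉ = 587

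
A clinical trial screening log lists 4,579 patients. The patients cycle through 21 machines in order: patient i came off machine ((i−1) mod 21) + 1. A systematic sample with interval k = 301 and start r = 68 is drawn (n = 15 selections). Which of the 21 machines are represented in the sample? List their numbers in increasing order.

Consecutive selections differ by k = 301, so their machine numbers differ by 301 mod 21 = 7.
gcd(301, 21) = 7, so the sample visits 21/7 = 3 distinct residues mod 21.
Start 68 is machine 5; the machines hit are 5, 12, 19.

5, 12, 19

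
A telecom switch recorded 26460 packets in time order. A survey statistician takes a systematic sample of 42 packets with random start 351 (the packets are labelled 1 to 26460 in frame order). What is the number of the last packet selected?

k = 26460/42 = 630
42nd selection = r + (42−1)·k = 351 + 41×630 = 351 + 25830 = 26181

26181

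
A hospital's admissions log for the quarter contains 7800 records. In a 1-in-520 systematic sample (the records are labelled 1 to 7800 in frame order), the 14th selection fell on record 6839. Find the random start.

k = 520
r = 6839 − (14−1)×520 = 6839 − 6760 = 79

79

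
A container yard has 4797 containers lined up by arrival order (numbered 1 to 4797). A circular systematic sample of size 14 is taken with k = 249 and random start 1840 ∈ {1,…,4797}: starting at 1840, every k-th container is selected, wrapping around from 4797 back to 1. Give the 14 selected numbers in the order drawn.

Selection 1: 1840
Selection 2: 1840 + 249 = 2089
Selection 3: 2089 + 249 = 2338
Selection 4: 2338 + 249 = 2587
Selection 5: 2587 + 249 = 2836
Selection 6: 2836 + 249 = 3085
Selection 7: 3085 + 249 = 3334
Selection 8: 3334 + 249 = 3583
Selection 9: 3583 + 249 = 3832
Selection 10: 3832 + 249 = 4081
Selection 11: 4081 + 249 = 4330
Selection 12: 4330 + 249 = 4579
Selection 13: 4579 + 249 = 4828 → 4828 − 4797 = 31
Selection 14: 31 + 249 = 280

1840, 2089, 2338, 2587, 2836, 3085, 3334, 3583, 3832, 4081, 4330, 4579, 31, 280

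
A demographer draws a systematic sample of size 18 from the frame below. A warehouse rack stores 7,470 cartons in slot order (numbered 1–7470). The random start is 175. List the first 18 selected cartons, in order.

175, 590, 1005, 1420, 1835, 2250, 2665, 3080, 3495, 3910, 4325, 4740, 5155, 5570, 5985, 6400, 6815, 7230

k = N/n = 7470/18 = 415
carton 1: 175
carton 2: 175 + 415 = 590
carton 3: 590 + 415 = 1005
carton 4: 1005 + 415 = 1420
carton 5: 1420 + 415 = 1835
carton 6: 1835 + 415 = 2250
carton 7: 2250 + 415 = 2665
carton 8: 2665 + 415 = 3080
carton 9: 3080 + 415 = 3495
carton 10: 3495 + 415 = 3910
carton 11: 3910 + 415 = 4325
carton 12: 4325 + 415 = 4740
carton 13: 4740 + 415 = 5155
carton 14: 5155 + 415 = 5570
carton 15: 5570 + 415 = 5985
carton 16: 5985 + 415 = 6400
carton 17: 6400 + 415 = 6815
carton 18: 6815 + 415 = 7230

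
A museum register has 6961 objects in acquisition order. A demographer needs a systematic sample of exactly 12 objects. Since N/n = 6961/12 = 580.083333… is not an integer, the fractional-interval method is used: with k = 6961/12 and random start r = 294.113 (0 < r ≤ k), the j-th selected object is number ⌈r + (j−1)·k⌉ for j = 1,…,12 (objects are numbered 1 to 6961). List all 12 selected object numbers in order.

j=1: r + 0k = 294.113 → ⌈·⌉ = 295
j=2: r + 1k = 874.196333… → ⌈·⌉ = 875
j=3: r + 2k = 1454.279666… → ⌈·⌉ = 1455
j=4: r + 3k = 2034.363 → ⌈·⌉ = 2035
j=5: r + 4k = 2614.446333… → ⌈·⌉ = 2615
j=6: r + 5k = 3194.529666… → ⌈·⌉ = 3195
j=7: r + 6k = 3774.613 → ⌈·⌉ = 3775
j=8: r + 7k = 4354.696333… → ⌈·⌉ = 4355
j=9: r + 8k = 4934.779666… → ⌈·⌉ = 4935
j=10: r + 9k = 5514.863 → ⌈·⌉ = 5515
j=11: r + 10k = 6094.946333… → ⌈·⌉ = 6095
j=12: r + 11k = 6675.029666… → ⌈·⌉ = 6676

295, 875, 1455, 2035, 2615, 3195, 3775, 4355, 4935, 5515, 6095, 6676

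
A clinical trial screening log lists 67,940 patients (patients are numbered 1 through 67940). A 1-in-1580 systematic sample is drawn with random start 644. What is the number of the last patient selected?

k = 1580
43rd selection = r + (43−1)·k = 644 + 42×1580 = 644 + 66360 = 67004

67004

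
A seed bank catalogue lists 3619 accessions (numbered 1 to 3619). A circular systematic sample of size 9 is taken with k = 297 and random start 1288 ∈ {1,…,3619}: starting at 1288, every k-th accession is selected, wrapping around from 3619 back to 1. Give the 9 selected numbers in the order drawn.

1288, 1585, 1882, 2179, 2476, 2773, 3070, 3367, 45

Selection 1: 1288
Selection 2: 1288 + 297 = 1585
Selection 3: 1585 + 297 = 1882
Selection 4: 1882 + 297 = 2179
Selection 5: 2179 + 297 = 2476
Selection 6: 2476 + 297 = 2773
Selection 7: 2773 + 297 = 3070
Selection 8: 3070 + 297 = 3367
Selection 9: 3367 + 297 = 3664 → 3664 − 3619 = 45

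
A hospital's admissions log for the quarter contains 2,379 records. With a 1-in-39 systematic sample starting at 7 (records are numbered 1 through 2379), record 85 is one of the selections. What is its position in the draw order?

k = 39
position = (85 − 7)/39 + 1 = 78/39 + 1 = 2 + 1 = 3

3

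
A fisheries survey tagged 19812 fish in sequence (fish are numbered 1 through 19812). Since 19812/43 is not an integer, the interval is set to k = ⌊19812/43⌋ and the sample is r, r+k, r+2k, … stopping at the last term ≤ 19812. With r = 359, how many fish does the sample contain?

43

k = ⌊19812/43⌋ = 460
Achieved size = ⌊(19812 − 359)/460⌋ + 1 = ⌊19453/460⌋ + 1 = 42 + 1 = 43
(last selection: 359 + 42×460 = 19679 ≤ 19812; next would be 20139 > 19812)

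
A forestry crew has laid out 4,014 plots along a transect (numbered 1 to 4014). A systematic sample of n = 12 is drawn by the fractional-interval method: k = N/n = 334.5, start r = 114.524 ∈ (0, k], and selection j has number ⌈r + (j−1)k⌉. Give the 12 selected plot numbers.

115, 450, 784, 1119, 1453, 1788, 2122, 2457, 2791, 3126, 3460, 3795

j=1: r + 0k = 114.524 → ⌈·⌉ = 115
j=2: r + 1k = 449.024 → ⌈·⌉ = 450
j=3: r + 2k = 783.524 → ⌈·⌉ = 784
j=4: r + 3k = 1118.024 → ⌈·⌉ = 1119
j=5: r + 4k = 1452.524 → ⌈·⌉ = 1453
j=6: r + 5k = 1787.024 → ⌈·⌉ = 1788
j=7: r + 6k = 2121.524 → ⌈·⌉ = 2122
j=8: r + 7k = 2456.024 → ⌈·⌉ = 2457
j=9: r + 8k = 2790.524 → ⌈·⌉ = 2791
j=10: r + 9k = 3125.024 → ⌈·⌉ = 3126
j=11: r + 10k = 3459.524 → ⌈·⌉ = 3460
j=12: r + 11k = 3794.024 → ⌈·⌉ = 3795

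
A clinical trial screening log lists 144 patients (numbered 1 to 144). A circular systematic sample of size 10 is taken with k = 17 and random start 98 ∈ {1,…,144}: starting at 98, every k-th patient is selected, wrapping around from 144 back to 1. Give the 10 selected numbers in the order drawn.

98, 115, 132, 5, 22, 39, 56, 73, 90, 107

Selection 1: 98
Selection 2: 98 + 17 = 115
Selection 3: 115 + 17 = 132
Selection 4: 132 + 17 = 149 → 149 − 144 = 5
Selection 5: 5 + 17 = 22
Selection 6: 22 + 17 = 39
Selection 7: 39 + 17 = 56
Selection 8: 56 + 17 = 73
Selection 9: 73 + 17 = 90
Selection 10: 90 + 17 = 107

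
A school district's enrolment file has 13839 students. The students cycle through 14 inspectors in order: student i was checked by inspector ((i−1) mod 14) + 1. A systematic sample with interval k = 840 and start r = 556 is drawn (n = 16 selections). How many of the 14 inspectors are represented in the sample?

Consecutive selections differ by k = 840, so their inspector numbers differ by 840 mod 14 = 0.
gcd(840, 14) = 14, so the sample visits 14/14 = 1 distinct residues mod 14.
Start 556 is inspector 10; the inspectors hit are 10.

1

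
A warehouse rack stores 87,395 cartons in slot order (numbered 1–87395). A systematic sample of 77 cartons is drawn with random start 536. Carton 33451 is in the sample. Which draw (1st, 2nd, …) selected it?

k = 87395/77 = 1135
position = (33451 − 536)/1135 + 1 = 32915/1135 + 1 = 29 + 1 = 30

30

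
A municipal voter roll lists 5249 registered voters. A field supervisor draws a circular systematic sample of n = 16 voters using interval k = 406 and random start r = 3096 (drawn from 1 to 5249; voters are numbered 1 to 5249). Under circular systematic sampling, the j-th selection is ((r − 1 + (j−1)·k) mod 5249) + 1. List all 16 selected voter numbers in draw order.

3096, 3502, 3908, 4314, 4720, 5126, 283, 689, 1095, 1501, 1907, 2313, 2719, 3125, 3531, 3937

Selection 1: 3096
Selection 2: 3096 + 406 = 3502
Selection 3: 3502 + 406 = 3908
Selection 4: 3908 + 406 = 4314
Selection 5: 4314 + 406 = 4720
Selection 6: 4720 + 406 = 5126
Selection 7: 5126 + 406 = 5532 → 5532 − 5249 = 283
Selection 8: 283 + 406 = 689
Selection 9: 689 + 406 = 1095
Selection 10: 1095 + 406 = 1501
Selection 11: 1501 + 406 = 1907
Selection 12: 1907 + 406 = 2313
Selection 13: 2313 + 406 = 2719
Selection 14: 2719 + 406 = 3125
Selection 15: 3125 + 406 = 3531
Selection 16: 3531 + 406 = 3937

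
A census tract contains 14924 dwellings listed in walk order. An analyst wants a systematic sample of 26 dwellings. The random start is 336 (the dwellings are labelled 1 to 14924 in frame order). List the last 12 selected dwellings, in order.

k = N/n = 14924/26 = 574
15th selection = 336 + 14×574 = 8372
16th: 8372 + 574 = 8946
17th: 8946 + 574 = 9520
18th: 9520 + 574 = 10094
19th: 10094 + 574 = 10668
20th: 10668 + 574 = 11242
21st: 11242 + 574 = 11816
22nd: 11816 + 574 = 12390
23rd: 12390 + 574 = 12964
24th: 12964 + 574 = 13538
25th: 13538 + 574 = 14112
26th: 14112 + 574 = 14686

8372, 8946, 9520, 10094, 10668, 11242, 11816, 12390, 12964, 13538, 14112, 14686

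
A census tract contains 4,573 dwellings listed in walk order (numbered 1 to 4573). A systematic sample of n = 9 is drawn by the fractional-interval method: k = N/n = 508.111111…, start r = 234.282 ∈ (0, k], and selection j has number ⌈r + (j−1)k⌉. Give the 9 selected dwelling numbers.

235, 743, 1251, 1759, 2267, 2775, 3283, 3792, 4300

j=1: r + 0k = 234.282 → ⌈·⌉ = 235
j=2: r + 1k = 742.393111… → ⌈·⌉ = 743
j=3: r + 2k = 1250.504222… → ⌈·⌉ = 1251
j=4: r + 3k = 1758.615333… → ⌈·⌉ = 1759
j=5: r + 4k = 2266.726444… → ⌈·⌉ = 2267
j=6: r + 5k = 2774.837555… → ⌈·⌉ = 2775
j=7: r + 6k = 3282.948666… → ⌈·⌉ = 3283
j=8: r + 7k = 3791.059777… → ⌈·⌉ = 3792
j=9: r + 8k = 4299.170888… → ⌈·⌉ = 4300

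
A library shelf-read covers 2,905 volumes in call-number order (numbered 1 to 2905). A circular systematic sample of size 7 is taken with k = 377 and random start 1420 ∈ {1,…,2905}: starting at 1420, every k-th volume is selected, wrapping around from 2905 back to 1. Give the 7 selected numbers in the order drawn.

1420, 1797, 2174, 2551, 23, 400, 777

Selection 1: 1420
Selection 2: 1420 + 377 = 1797
Selection 3: 1797 + 377 = 2174
Selection 4: 2174 + 377 = 2551
Selection 5: 2551 + 377 = 2928 → 2928 − 2905 = 23
Selection 6: 23 + 377 = 400
Selection 7: 400 + 377 = 777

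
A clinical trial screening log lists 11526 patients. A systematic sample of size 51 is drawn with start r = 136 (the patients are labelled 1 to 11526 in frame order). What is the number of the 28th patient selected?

k = 11526/51 = 226
28th selection = r + (28−1)·k = 136 + 27×226 = 136 + 6102 = 6238

6238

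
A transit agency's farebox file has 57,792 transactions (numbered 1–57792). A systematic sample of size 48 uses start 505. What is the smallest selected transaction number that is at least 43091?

43849

k = 57792/48 = 1204
Steps past start: ⌈(43091 − 505)/1204⌉ = ⌈42586/1204⌉ = 36
Selected transaction: 505 + 36×1204 = 43849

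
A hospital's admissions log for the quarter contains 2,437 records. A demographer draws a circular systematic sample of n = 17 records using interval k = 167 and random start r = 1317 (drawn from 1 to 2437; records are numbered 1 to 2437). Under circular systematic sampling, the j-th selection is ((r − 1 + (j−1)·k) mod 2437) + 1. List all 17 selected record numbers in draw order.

1317, 1484, 1651, 1818, 1985, 2152, 2319, 49, 216, 383, 550, 717, 884, 1051, 1218, 1385, 1552

Selection 1: 1317
Selection 2: 1317 + 167 = 1484
Selection 3: 1484 + 167 = 1651
Selection 4: 1651 + 167 = 1818
Selection 5: 1818 + 167 = 1985
Selection 6: 1985 + 167 = 2152
Selection 7: 2152 + 167 = 2319
Selection 8: 2319 + 167 = 2486 → 2486 − 2437 = 49
Selection 9: 49 + 167 = 216
Selection 10: 216 + 167 = 383
Selection 11: 383 + 167 = 550
Selection 12: 550 + 167 = 717
Selection 13: 717 + 167 = 884
Selection 14: 884 + 167 = 1051
Selection 15: 1051 + 167 = 1218
Selection 16: 1218 + 167 = 1385
Selection 17: 1385 + 167 = 1552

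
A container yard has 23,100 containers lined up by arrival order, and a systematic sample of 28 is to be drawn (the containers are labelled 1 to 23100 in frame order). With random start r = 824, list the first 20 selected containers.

k = N/n = 23100/28 = 825
container 1: 824
container 2: 824 + 825 = 1649
container 3: 1649 + 825 = 2474
container 4: 2474 + 825 = 3299
container 5: 3299 + 825 = 4124
container 6: 4124 + 825 = 4949
container 7: 4949 + 825 = 5774
container 8: 5774 + 825 = 6599
container 9: 6599 + 825 = 7424
container 10: 7424 + 825 = 8249
container 11: 8249 + 825 = 9074
container 12: 9074 + 825 = 9899
container 13: 9899 + 825 = 10724
container 14: 10724 + 825 = 11549
container 15: 11549 + 825 = 12374
container 16: 12374 + 825 = 13199
container 17: 13199 + 825 = 14024
container 18: 14024 + 825 = 14849
container 19: 14849 + 825 = 15674
container 20: 15674 + 825 = 16499

824, 1649, 2474, 3299, 4124, 4949, 5774, 6599, 7424, 8249, 9074, 9899, 10724, 11549, 12374, 13199, 14024, 14849, 15674, 16499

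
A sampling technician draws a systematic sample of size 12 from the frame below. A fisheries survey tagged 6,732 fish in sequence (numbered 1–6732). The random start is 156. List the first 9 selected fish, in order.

k = N/n = 6732/12 = 561
fish 1: 156
fish 2: 156 + 561 = 717
fish 3: 717 + 561 = 1278
fish 4: 1278 + 561 = 1839
fish 5: 1839 + 561 = 2400
fish 6: 2400 + 561 = 2961
fish 7: 2961 + 561 = 3522
fish 8: 3522 + 561 = 4083
fish 9: 4083 + 561 = 4644

156, 717, 1278, 1839, 2400, 2961, 3522, 4083, 4644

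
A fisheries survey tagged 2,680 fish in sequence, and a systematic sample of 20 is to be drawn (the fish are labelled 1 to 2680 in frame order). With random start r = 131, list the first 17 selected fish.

131, 265, 399, 533, 667, 801, 935, 1069, 1203, 1337, 1471, 1605, 1739, 1873, 2007, 2141, 2275

k = N/n = 2680/20 = 134
fish 1: 131
fish 2: 131 + 134 = 265
fish 3: 265 + 134 = 399
fish 4: 399 + 134 = 533
fish 5: 533 + 134 = 667
fish 6: 667 + 134 = 801
fish 7: 801 + 134 = 935
fish 8: 935 + 134 = 1069
fish 9: 1069 + 134 = 1203
fish 10: 1203 + 134 = 1337
fish 11: 1337 + 134 = 1471
fish 12: 1471 + 134 = 1605
fish 13: 1605 + 134 = 1739
fish 14: 1739 + 134 = 1873
fish 15: 1873 + 134 = 2007
fish 16: 2007 + 134 = 2141
fish 17: 2141 + 134 = 2275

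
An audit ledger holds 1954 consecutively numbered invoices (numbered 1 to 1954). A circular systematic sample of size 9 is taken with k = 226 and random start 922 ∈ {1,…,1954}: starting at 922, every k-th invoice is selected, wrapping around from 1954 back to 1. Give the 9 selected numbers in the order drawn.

Selection 1: 922
Selection 2: 922 + 226 = 1148
Selection 3: 1148 + 226 = 1374
Selection 4: 1374 + 226 = 1600
Selection 5: 1600 + 226 = 1826
Selection 6: 1826 + 226 = 2052 → 2052 − 1954 = 98
Selection 7: 98 + 226 = 324
Selection 8: 324 + 226 = 550
Selection 9: 550 + 226 = 776

922, 1148, 1374, 1600, 1826, 98, 324, 550, 776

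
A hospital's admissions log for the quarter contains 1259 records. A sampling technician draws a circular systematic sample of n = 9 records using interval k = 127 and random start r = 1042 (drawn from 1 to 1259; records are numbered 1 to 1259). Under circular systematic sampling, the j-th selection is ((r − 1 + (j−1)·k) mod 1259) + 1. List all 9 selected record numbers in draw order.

1042, 1169, 37, 164, 291, 418, 545, 672, 799

Selection 1: 1042
Selection 2: 1042 + 127 = 1169
Selection 3: 1169 + 127 = 1296 → 1296 − 1259 = 37
Selection 4: 37 + 127 = 164
Selection 5: 164 + 127 = 291
Selection 6: 291 + 127 = 418
Selection 7: 418 + 127 = 545
Selection 8: 545 + 127 = 672
Selection 9: 672 + 127 = 799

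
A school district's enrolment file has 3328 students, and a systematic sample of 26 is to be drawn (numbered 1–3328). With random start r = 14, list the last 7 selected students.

k = N/n = 3328/26 = 128
20th selection = 14 + 19×128 = 2446
21st: 2446 + 128 = 2574
22nd: 2574 + 128 = 2702
23rd: 2702 + 128 = 2830
24th: 2830 + 128 = 2958
25th: 2958 + 128 = 3086
26th: 3086 + 128 = 3214

2446, 2574, 2702, 2830, 2958, 3086, 3214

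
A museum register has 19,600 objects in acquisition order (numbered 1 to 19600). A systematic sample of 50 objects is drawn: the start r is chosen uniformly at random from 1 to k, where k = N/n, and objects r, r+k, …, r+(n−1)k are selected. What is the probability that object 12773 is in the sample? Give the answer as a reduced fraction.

k = 19600/50 = 392.
Object 12773 is selected iff r ≡ 12773 (mod 392); exactly one such r in {1,…,392}.
Inclusion probability = 1/392.

1/392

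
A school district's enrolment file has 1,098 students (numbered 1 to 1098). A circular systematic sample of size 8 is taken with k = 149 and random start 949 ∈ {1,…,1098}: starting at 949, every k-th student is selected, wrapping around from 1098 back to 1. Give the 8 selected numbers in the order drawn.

Selection 1: 949
Selection 2: 949 + 149 = 1098
Selection 3: 1098 + 149 = 1247 → 1247 − 1098 = 149
Selection 4: 149 + 149 = 298
Selection 5: 298 + 149 = 447
Selection 6: 447 + 149 = 596
Selection 7: 596 + 149 = 745
Selection 8: 745 + 149 = 894

949, 1098, 149, 298, 447, 596, 745, 894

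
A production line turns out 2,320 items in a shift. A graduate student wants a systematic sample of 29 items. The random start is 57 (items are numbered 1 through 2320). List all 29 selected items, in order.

k = N/n = 2320/29 = 80
item 1: 57
item 2: 57 + 80 = 137
item 3: 137 + 80 = 217
item 4: 217 + 80 = 297
item 5: 297 + 80 = 377
item 6: 377 + 80 = 457
item 7: 457 + 80 = 537
item 8: 537 + 80 = 617
item 9: 617 + 80 = 697
item 10: 697 + 80 = 777
item 11: 777 + 80 = 857
item 12: 857 + 80 = 937
item 13: 937 + 80 = 1017
item 14: 1017 + 80 = 1097
item 15: 1097 + 80 = 1177
item 16: 1177 + 80 = 1257
item 17: 1257 + 80 = 1337
item 18: 1337 + 80 = 1417
item 19: 1417 + 80 = 1497
item 20: 1497 + 80 = 1577
item 21: 1577 + 80 = 1657
item 22: 1657 + 80 = 1737
item 23: 1737 + 80 = 1817
item 24: 1817 + 80 = 1897
item 25: 1897 + 80 = 1977
item 26: 1977 + 80 = 2057
item 27: 2057 + 80 = 2137
item 28: 2137 + 80 = 2217
item 29: 2217 + 80 = 2297

57, 137, 217, 297, 377, 457, 537, 617, 697, 777, 857, 937, 1017, 1097, 1177, 1257, 1337, 1417, 1497, 1577, 1657, 1737, 1817, 1897, 1977, 2057, 2137, 2217, 2297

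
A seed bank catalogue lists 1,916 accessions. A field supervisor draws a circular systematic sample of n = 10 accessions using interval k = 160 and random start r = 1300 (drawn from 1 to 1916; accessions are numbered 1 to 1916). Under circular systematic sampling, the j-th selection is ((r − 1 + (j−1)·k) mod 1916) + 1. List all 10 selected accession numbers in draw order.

1300, 1460, 1620, 1780, 24, 184, 344, 504, 664, 824

Selection 1: 1300
Selection 2: 1300 + 160 = 1460
Selection 3: 1460 + 160 = 1620
Selection 4: 1620 + 160 = 1780
Selection 5: 1780 + 160 = 1940 → 1940 − 1916 = 24
Selection 6: 24 + 160 = 184
Selection 7: 184 + 160 = 344
Selection 8: 344 + 160 = 504
Selection 9: 504 + 160 = 664
Selection 10: 664 + 160 = 824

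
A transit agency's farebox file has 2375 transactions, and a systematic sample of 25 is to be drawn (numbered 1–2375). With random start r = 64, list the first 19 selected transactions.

k = N/n = 2375/25 = 95
transaction 1: 64
transaction 2: 64 + 95 = 159
transaction 3: 159 + 95 = 254
transaction 4: 254 + 95 = 349
transaction 5: 349 + 95 = 444
transaction 6: 444 + 95 = 539
transaction 7: 539 + 95 = 634
transaction 8: 634 + 95 = 729
transaction 9: 729 + 95 = 824
transaction 10: 824 + 95 = 919
transaction 11: 919 + 95 = 1014
transaction 12: 1014 + 95 = 1109
transaction 13: 1109 + 95 = 1204
transaction 14: 1204 + 95 = 1299
transaction 15: 1299 + 95 = 1394
transaction 16: 1394 + 95 = 1489
transaction 17: 1489 + 95 = 1584
transaction 18: 1584 + 95 = 1679
transaction 19: 1679 + 95 = 1774

64, 159, 254, 349, 444, 539, 634, 729, 824, 919, 1014, 1109, 1204, 1299, 1394, 1489, 1584, 1679, 1774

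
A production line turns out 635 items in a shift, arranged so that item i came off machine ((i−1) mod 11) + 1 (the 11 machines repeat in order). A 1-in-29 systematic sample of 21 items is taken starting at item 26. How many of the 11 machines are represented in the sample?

Consecutive selections differ by k = 29, so their machine numbers differ by 29 mod 11 = 7.
gcd(29, 11) = 1, so the sample visits 11/1 = 11 distinct residues mod 11.
Start 26 is machine 4; the machines hit are 1, 2, 3, 4, 5, 6, 7, 8, 9, 10, 11.

11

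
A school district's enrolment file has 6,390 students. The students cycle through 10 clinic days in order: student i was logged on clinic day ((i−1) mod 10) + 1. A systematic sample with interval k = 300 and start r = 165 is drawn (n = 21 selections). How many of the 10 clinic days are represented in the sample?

1

Consecutive selections differ by k = 300, so their clinic day numbers differ by 300 mod 10 = 0.
gcd(300, 10) = 10, so the sample visits 10/10 = 1 distinct residues mod 10.
Start 165 is clinic day 5; the clinic days hit are 5.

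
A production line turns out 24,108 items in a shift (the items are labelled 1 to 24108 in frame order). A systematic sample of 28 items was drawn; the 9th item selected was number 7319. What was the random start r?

431

k = 24108/28 = 861
r = 7319 − (9−1)×861 = 7319 − 6888 = 431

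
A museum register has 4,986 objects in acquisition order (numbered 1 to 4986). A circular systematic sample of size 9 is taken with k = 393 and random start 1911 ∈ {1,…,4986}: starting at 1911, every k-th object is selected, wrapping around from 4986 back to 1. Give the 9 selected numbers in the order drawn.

1911, 2304, 2697, 3090, 3483, 3876, 4269, 4662, 69

Selection 1: 1911
Selection 2: 1911 + 393 = 2304
Selection 3: 2304 + 393 = 2697
Selection 4: 2697 + 393 = 3090
Selection 5: 3090 + 393 = 3483
Selection 6: 3483 + 393 = 3876
Selection 7: 3876 + 393 = 4269
Selection 8: 4269 + 393 = 4662
Selection 9: 4662 + 393 = 5055 → 5055 − 4986 = 69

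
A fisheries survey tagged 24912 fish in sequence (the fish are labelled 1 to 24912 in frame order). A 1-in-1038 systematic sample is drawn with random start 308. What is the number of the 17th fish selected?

k = 1038
17th selection = r + (17−1)·k = 308 + 16×1038 = 308 + 16608 = 16916

16916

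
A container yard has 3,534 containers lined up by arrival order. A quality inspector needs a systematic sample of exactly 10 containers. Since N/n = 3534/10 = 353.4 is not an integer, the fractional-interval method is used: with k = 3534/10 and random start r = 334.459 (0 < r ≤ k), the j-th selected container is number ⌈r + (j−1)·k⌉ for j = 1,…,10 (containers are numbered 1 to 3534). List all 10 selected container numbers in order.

j=1: r + 0k = 334.459 → ⌈·⌉ = 335
j=2: r + 1k = 687.859 → ⌈·⌉ = 688
j=3: r + 2k = 1041.259 → ⌈·⌉ = 1042
j=4: r + 3k = 1394.659 → ⌈·⌉ = 1395
j=5: r + 4k = 1748.059 → ⌈·⌉ = 1749
j=6: r + 5k = 2101.459 → ⌈·⌉ = 2102
j=7: r + 6k = 2454.859 → ⌈·⌉ = 2455
j=8: r + 7k = 2808.259 → ⌈·⌉ = 2809
j=9: r + 8k = 3161.659 → ⌈·⌉ = 3162
j=10: r + 9k = 3515.059 → ⌈·⌉ = 3516

335, 688, 1042, 1395, 1749, 2102, 2455, 2809, 3162, 3516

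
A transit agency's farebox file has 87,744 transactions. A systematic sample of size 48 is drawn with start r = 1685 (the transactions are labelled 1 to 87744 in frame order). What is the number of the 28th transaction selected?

k = 87744/48 = 1828
28th selection = r + (28−1)·k = 1685 + 27×1828 = 1685 + 49356 = 51041

51041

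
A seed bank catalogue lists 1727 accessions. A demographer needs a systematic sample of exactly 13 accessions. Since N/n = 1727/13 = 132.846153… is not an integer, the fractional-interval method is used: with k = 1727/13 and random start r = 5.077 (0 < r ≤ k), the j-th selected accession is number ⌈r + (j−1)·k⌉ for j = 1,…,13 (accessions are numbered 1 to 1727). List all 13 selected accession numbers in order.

j=1: r + 0k = 5.077 → ⌈·⌉ = 6
j=2: r + 1k = 137.923153… → ⌈·⌉ = 138
j=3: r + 2k = 270.769307… → ⌈·⌉ = 271
j=4: r + 3k = 403.615461… → ⌈·⌉ = 404
j=5: r + 4k = 536.461615… → ⌈·⌉ = 537
j=6: r + 5k = 669.307769… → ⌈·⌉ = 670
j=7: r + 6k = 802.153923… → ⌈·⌉ = 803
j=8: r + 7k = 935.000076… → ⌈·⌉ = 936
j=9: r + 8k = 1067.846230… → ⌈·⌉ = 1068
j=10: r + 9k = 1200.692384… → ⌈·⌉ = 1201
j=11: r + 10k = 1333.538538… → ⌈·⌉ = 1334
j=12: r + 11k = 1466.384692… → ⌈·⌉ = 1467
j=13: r + 12k = 1599.230846… → ⌈·⌉ = 1600

6, 138, 271, 404, 537, 670, 803, 936, 1068, 1201, 1334, 1467, 1600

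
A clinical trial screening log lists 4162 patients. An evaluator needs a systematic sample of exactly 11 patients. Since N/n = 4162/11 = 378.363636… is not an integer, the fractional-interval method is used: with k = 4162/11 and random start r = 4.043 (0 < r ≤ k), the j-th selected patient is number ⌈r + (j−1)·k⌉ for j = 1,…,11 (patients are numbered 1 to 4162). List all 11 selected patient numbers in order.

j=1: r + 0k = 4.043 → ⌈·⌉ = 5
j=2: r + 1k = 382.406636… → ⌈·⌉ = 383
j=3: r + 2k = 760.770272… → ⌈·⌉ = 761
j=4: r + 3k = 1139.133909… → ⌈·⌉ = 1140
j=5: r + 4k = 1517.497545… → ⌈·⌉ = 1518
j=6: r + 5k = 1895.861181… → ⌈·⌉ = 1896
j=7: r + 6k = 2274.224818… → ⌈·⌉ = 2275
j=8: r + 7k = 2652.588454… → ⌈·⌉ = 2653
j=9: r + 8k = 3030.952090… → ⌈·⌉ = 3031
j=10: r + 9k = 3409.315727… → ⌈·⌉ = 3410
j=11: r + 10k = 3787.679363… → ⌈·⌉ = 3788

5, 383, 761, 1140, 1518, 1896, 2275, 2653, 3031, 3410, 3788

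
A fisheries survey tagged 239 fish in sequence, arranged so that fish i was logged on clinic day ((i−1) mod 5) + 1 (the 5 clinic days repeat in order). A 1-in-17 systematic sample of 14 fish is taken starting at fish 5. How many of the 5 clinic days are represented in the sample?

5

Consecutive selections differ by k = 17, so their clinic day numbers differ by 17 mod 5 = 2.
gcd(17, 5) = 1, so the sample visits 5/1 = 5 distinct residues mod 5.
Start 5 is clinic day 5; the clinic days hit are 1, 2, 3, 4, 5.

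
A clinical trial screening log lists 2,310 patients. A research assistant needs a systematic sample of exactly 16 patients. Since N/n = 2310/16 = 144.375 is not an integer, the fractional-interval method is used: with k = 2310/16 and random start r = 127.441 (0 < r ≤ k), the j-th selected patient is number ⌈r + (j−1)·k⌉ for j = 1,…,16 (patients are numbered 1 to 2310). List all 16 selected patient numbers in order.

128, 272, 417, 561, 705, 850, 994, 1139, 1283, 1427, 1572, 1716, 1860, 2005, 2149, 2294

j=1: r + 0k = 127.441 → ⌈·⌉ = 128
j=2: r + 1k = 271.816 → ⌈·⌉ = 272
j=3: r + 2k = 416.191 → ⌈·⌉ = 417
j=4: r + 3k = 560.566 → ⌈·⌉ = 561
j=5: r + 4k = 704.941 → ⌈·⌉ = 705
j=6: r + 5k = 849.316 → ⌈·⌉ = 850
j=7: r + 6k = 993.691 → ⌈·⌉ = 994
j=8: r + 7k = 1138.066 → ⌈·⌉ = 1139
j=9: r + 8k = 1282.441 → ⌈·⌉ = 1283
j=10: r + 9k = 1426.816 → ⌈·⌉ = 1427
j=11: r + 10k = 1571.191 → ⌈·⌉ = 1572
j=12: r + 11k = 1715.566 → ⌈·⌉ = 1716
j=13: r + 12k = 1859.941 → ⌈·⌉ = 1860
j=14: r + 13k = 2004.316 → ⌈·⌉ = 2005
j=15: r + 14k = 2148.691 → ⌈·⌉ = 2149
j=16: r + 15k = 2293.066 → ⌈·⌉ = 2294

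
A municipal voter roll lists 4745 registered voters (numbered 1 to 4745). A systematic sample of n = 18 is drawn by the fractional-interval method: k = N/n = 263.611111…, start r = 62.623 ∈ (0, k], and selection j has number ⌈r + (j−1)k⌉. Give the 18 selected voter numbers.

63, 327, 590, 854, 1118, 1381, 1645, 1908, 2172, 2436, 2699, 2963, 3226, 3490, 3754, 4017, 4281, 4545

j=1: r + 0k = 62.623 → ⌈·⌉ = 63
j=2: r + 1k = 326.234111… → ⌈·⌉ = 327
j=3: r + 2k = 589.845222… → ⌈·⌉ = 590
j=4: r + 3k = 853.456333… → ⌈·⌉ = 854
j=5: r + 4k = 1117.067444… → ⌈·⌉ = 1118
j=6: r + 5k = 1380.678555… → ⌈·⌉ = 1381
j=7: r + 6k = 1644.289666… → ⌈·⌉ = 1645
j=8: r + 7k = 1907.900777… → ⌈·⌉ = 1908
j=9: r + 8k = 2171.511888… → ⌈·⌉ = 2172
j=10: r + 9k = 2435.123 → ⌈·⌉ = 2436
j=11: r + 10k = 2698.734111… → ⌈·⌉ = 2699
j=12: r + 11k = 2962.345222… → ⌈·⌉ = 2963
j=13: r + 12k = 3225.956333… → ⌈·⌉ = 3226
j=14: r + 13k = 3489.567444… → ⌈·⌉ = 3490
j=15: r + 14k = 3753.178555… → ⌈·⌉ = 3754
j=16: r + 15k = 4016.789666… → ⌈·⌉ = 4017
j=17: r + 16k = 4280.400777… → ⌈·⌉ = 4281
j=18: r + 17k = 4544.011888… → ⌈·⌉ = 4545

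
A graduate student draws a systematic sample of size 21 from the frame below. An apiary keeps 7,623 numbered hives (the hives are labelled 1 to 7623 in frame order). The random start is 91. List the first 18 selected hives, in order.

91, 454, 817, 1180, 1543, 1906, 2269, 2632, 2995, 3358, 3721, 4084, 4447, 4810, 5173, 5536, 5899, 6262

k = N/n = 7623/21 = 363
hive 1: 91
hive 2: 91 + 363 = 454
hive 3: 454 + 363 = 817
hive 4: 817 + 363 = 1180
hive 5: 1180 + 363 = 1543
hive 6: 1543 + 363 = 1906
hive 7: 1906 + 363 = 2269
hive 8: 2269 + 363 = 2632
hive 9: 2632 + 363 = 2995
hive 10: 2995 + 363 = 3358
hive 11: 3358 + 363 = 3721
hive 12: 3721 + 363 = 4084
hive 13: 4084 + 363 = 4447
hive 14: 4447 + 363 = 4810
hive 15: 4810 + 363 = 5173
hive 16: 5173 + 363 = 5536
hive 17: 5536 + 363 = 5899
hive 18: 5899 + 363 = 6262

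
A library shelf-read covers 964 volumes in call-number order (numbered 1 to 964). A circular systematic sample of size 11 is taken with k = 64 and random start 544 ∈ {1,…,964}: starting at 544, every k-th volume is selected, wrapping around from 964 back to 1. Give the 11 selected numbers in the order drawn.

544, 608, 672, 736, 800, 864, 928, 28, 92, 156, 220

Selection 1: 544
Selection 2: 544 + 64 = 608
Selection 3: 608 + 64 = 672
Selection 4: 672 + 64 = 736
Selection 5: 736 + 64 = 800
Selection 6: 800 + 64 = 864
Selection 7: 864 + 64 = 928
Selection 8: 928 + 64 = 992 → 992 − 964 = 28
Selection 9: 28 + 64 = 92
Selection 10: 92 + 64 = 156
Selection 11: 156 + 64 = 220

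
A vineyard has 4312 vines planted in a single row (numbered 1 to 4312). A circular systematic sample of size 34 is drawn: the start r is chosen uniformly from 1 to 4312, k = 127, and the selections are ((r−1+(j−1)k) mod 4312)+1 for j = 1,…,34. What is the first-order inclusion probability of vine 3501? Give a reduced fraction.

17/2156

For each position j, as r ranges over 1…4312 the j-th selection hits every vine exactly once, so vine 3501 is selected for exactly 34 of the 4312 starts.
Inclusion probability = 34/4312 = 17/2156.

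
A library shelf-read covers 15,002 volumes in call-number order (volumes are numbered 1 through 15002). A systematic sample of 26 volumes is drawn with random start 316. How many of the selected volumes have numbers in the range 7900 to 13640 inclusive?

10

k = 15002/26 = 577
First selection ≥ 7900: 316 + ⌈(7900−316)/577⌉·577 = 316 + 14×577 = 8394
Last selection ≤ 13640: 316 + ⌊(13640−316)/577⌋·577 = 316 + 23×577 = 13587
Count = 23 − 14 + 1 = 10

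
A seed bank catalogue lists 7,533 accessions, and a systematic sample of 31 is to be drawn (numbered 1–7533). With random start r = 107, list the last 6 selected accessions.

6182, 6425, 6668, 6911, 7154, 7397

k = N/n = 7533/31 = 243
26th selection = 107 + 25×243 = 6182
27th: 6182 + 243 = 6425
28th: 6425 + 243 = 6668
29th: 6668 + 243 = 6911
30th: 6911 + 243 = 7154
31st: 7154 + 243 = 7397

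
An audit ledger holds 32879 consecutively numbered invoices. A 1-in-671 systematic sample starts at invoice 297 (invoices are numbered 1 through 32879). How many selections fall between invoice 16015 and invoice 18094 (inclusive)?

k = 671
First selection ≥ 16015: 297 + ⌈(16015−297)/671⌉·671 = 297 + 24×671 = 16401
Last selection ≤ 18094: 297 + ⌊(18094−297)/671⌋·671 = 297 + 26×671 = 17743
Count = 26 − 24 + 1 = 3

3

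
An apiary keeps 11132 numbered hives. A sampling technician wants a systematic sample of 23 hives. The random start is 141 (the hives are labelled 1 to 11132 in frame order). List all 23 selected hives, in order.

k = N/n = 11132/23 = 484
hive 1: 141
hive 2: 141 + 484 = 625
hive 3: 625 + 484 = 1109
hive 4: 1109 + 484 = 1593
hive 5: 1593 + 484 = 2077
hive 6: 2077 + 484 = 2561
hive 7: 2561 + 484 = 3045
hive 8: 3045 + 484 = 3529
hive 9: 3529 + 484 = 4013
hive 10: 4013 + 484 = 4497
hive 11: 4497 + 484 = 4981
hive 12: 4981 + 484 = 5465
hive 13: 5465 + 484 = 5949
hive 14: 5949 + 484 = 6433
hive 15: 6433 + 484 = 6917
hive 16: 6917 + 484 = 7401
hive 17: 7401 + 484 = 7885
hive 18: 7885 + 484 = 8369
hive 19: 8369 + 484 = 8853
hive 20: 8853 + 484 = 9337
hive 21: 9337 + 484 = 9821
hive 22: 9821 + 484 = 10305
hive 23: 10305 + 484 = 10789

141, 625, 1109, 1593, 2077, 2561, 3045, 3529, 4013, 4497, 4981, 5465, 5949, 6433, 6917, 7401, 7885, 8369, 8853, 9337, 9821, 10305, 10789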